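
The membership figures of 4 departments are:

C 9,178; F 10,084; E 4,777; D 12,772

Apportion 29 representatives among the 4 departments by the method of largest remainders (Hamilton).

C 7, F 8, E 4, D 10

The standard divisor is 36811/29 ≈ 1269.345.
Standard quotas: C 7.2305, F 7.9443, E 3.7634, D 10.0619.
Lower quotas: C 7, F 7, E 3, D 10 (sum 27, leaving 2 seats).
Remainders in descending order: F 0.9443, E 0.7634, C 0.2305, D 0.0619.
Largest remainders: F, E receive the extra seats.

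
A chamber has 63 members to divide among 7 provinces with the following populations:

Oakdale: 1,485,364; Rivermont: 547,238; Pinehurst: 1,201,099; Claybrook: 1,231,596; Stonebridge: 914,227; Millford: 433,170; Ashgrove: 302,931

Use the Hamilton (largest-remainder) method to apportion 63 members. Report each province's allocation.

Total 6115625; standard divisor 6115625/63 ≈ 97073.413.
Standard quotas: Oakdale 15.3015, Rivermont 5.6374, Pinehurst 12.3731, Claybrook 12.6873, Stonebridge 9.4179, Millford 4.4623, Ashgrove 3.1206.
Lower quotas: Oakdale 15, Rivermont 5, Pinehurst 12, Claybrook 12, Stonebridge 9, Millford 4, Ashgrove 3 (sum 60, leaving 3 seats).
Remainders in descending order: Claybrook 0.6873, Rivermont 0.6374, Millford 0.4623, Stonebridge 0.4179, Pinehurst 0.3731, Oakdale 0.3015, Ashgrove 0.1206.
The surplus seats go to Claybrook, Rivermont, Millford.

Oakdale: 15; Rivermont: 6; Pinehurst: 12; Claybrook: 13; Stonebridge: 9; Millford: 5; Ashgrove: 3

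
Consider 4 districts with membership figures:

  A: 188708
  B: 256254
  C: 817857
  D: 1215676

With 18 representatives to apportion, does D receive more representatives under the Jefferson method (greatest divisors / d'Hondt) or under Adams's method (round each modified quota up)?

Jefferson

Jefferson: A 1, B 2, C 6, D 9.
Adams: A 2, B 2, C 6, D 8.
D gets 9 under Jefferson and 8 under Adams.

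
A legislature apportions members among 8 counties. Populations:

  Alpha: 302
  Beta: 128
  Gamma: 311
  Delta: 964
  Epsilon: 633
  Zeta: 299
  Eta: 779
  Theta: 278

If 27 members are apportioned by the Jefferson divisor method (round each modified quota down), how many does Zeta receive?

2

Standard divisor 3694/27 ≈ 136.815; standard quotas: Alpha 2.207, Beta 0.936, Gamma 2.273, Delta 7.046, Epsilon 4.627, Zeta 2.185, Eta 5.694, Theta 2.032.
Rounding down gives 2, 0, 2, 7, 4, 2, 5, 2 = 24 seats, so the divisor must be adjusted.
With modified divisor 124: modified quotas Alpha 2.435, Beta 1.032, Gamma 2.508, Delta 7.774, Epsilon 5.105, Zeta 2.411, Eta 6.282, Theta 2.242.
Rounding down: Alpha 2, Beta 1, Gamma 2, Delta 7, Epsilon 5, Zeta 2, Eta 6, Theta 2 (total 27).
Zeta receives 2.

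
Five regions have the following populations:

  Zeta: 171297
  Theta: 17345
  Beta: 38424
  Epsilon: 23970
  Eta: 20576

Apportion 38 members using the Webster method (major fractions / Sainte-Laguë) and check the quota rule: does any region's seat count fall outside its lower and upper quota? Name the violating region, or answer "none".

Zeta

Standard quotas: Zeta 23.965, Theta 2.427, Beta 5.376, Epsilon 3.354, Eta 2.879.
Webster allocation: Zeta 25, Theta 2, Beta 5, Epsilon 3, Eta 3.
Zeta has quota 23.965 (lower 23, upper 24) but receives 25 — outside the quota interval.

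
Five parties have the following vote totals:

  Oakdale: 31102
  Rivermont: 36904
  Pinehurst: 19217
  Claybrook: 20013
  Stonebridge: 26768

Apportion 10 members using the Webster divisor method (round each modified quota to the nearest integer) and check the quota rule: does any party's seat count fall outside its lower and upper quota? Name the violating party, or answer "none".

Standard quotas: Oakdale 2.321, Rivermont 2.754, Pinehurst 1.434, Claybrook 1.493, Stonebridge 1.998.
Webster allocation: Oakdale 2, Rivermont 3, Pinehurst 1, Claybrook 2, Stonebridge 2.
Every allocation lies between the lower and upper quota.

none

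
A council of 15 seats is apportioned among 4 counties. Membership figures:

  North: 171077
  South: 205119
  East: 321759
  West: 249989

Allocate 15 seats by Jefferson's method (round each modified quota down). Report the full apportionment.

North=3; South=3; East=5; West=4

Standard divisor 947944/15 ≈ 63196.267; standard quotas: North 2.707, South 3.246, East 5.091, West 3.956.
Rounding down gives 2, 3, 5, 3 = 13 seats, so the divisor must be adjusted.
With modified divisor 55300: modified quotas North 3.094, South 3.709, East 5.818, West 4.521.
Rounding down: North 3, South 3, East 5, West 4 (total 15).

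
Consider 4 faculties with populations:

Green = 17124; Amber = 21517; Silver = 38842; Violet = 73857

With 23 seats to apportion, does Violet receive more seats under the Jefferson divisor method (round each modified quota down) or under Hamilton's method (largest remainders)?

Jefferson: Green 2, Amber 3, Silver 6, Violet 12.
Hamilton: Green 3, Amber 3, Silver 6, Violet 11.
Violet gets 12 under Jefferson and 11 under Hamilton.

Jefferson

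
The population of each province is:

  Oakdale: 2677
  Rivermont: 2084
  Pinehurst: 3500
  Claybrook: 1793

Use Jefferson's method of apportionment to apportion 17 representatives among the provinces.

Standard divisor 10054/17 ≈ 591.412; standard quotas: Oakdale 4.526, Rivermont 3.524, Pinehurst 5.918, Claybrook 3.032.
Rounding down gives 4, 3, 5, 3 = 15 seats, so the divisor must be adjusted.
With modified divisor 530: modified quotas Oakdale 5.051, Rivermont 3.932, Pinehurst 6.604, Claybrook 3.383.
Rounding down: Oakdale 5, Rivermont 3, Pinehurst 6, Claybrook 3 (total 17).

Oakdale 5, Rivermont 3, Pinehurst 6, Claybrook 3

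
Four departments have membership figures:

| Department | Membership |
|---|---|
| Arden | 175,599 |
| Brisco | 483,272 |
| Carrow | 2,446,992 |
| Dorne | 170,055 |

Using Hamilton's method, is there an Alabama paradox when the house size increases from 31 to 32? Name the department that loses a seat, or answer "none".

At 31 seats: Arden 2, Brisco 4, Carrow 23, Dorne 2.
At 32 seats: Arden 2, Brisco 5, Carrow 24, Dorne 1.
Dorne drops from 2 to 1.

Dorne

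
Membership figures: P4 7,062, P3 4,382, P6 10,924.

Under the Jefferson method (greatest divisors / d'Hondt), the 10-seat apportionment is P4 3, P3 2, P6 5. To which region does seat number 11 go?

Priority for the next seat is population ÷ (current seats + 1).
Priorities: P4 1765.500, P3 1460.667, P6 1820.667.
Highest priority: P6.

P6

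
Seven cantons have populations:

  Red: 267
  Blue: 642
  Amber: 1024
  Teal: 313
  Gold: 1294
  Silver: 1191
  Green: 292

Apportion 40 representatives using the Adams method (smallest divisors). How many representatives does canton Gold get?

Standard divisor 5023/40 ≈ 125.575; standard quotas: Red 2.126, Blue 5.112, Amber 8.154, Teal 2.493, Gold 10.305, Silver 9.484, Green 2.325.
Rounding up gives 3, 6, 9, 3, 11, 10, 3 = 45 seats, so the divisor must be adjusted.
With modified divisor 140: modified quotas Red 1.907, Blue 4.586, Amber 7.314, Teal 2.236, Gold 9.243, Silver 8.507, Green 2.086.
Rounding up: Red 2, Blue 5, Amber 8, Teal 3, Gold 10, Silver 9, Green 3 (total 40).
Gold receives 10.

10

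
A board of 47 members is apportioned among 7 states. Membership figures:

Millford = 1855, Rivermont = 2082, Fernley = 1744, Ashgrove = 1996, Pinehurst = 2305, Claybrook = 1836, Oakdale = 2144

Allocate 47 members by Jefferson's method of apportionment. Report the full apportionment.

Standard divisor 13962/47 ≈ 297.064; standard quotas: Millford 6.244, Rivermont 7.009, Fernley 5.871, Ashgrove 6.719, Pinehurst 7.759, Claybrook 6.180, Oakdale 7.217.
Rounding down gives 6, 7, 5, 6, 7, 6, 7 = 44 seats, so the divisor must be adjusted.
With modified divisor 280: modified quotas Millford 6.625, Rivermont 7.436, Fernley 6.229, Ashgrove 7.129, Pinehurst 8.232, Claybrook 6.557, Oakdale 7.657.
Rounding down: Millford 6, Rivermont 7, Fernley 6, Ashgrove 7, Pinehurst 8, Claybrook 6, Oakdale 7 (total 47).

Millford 6, Rivermont 7, Fernley 6, Ashgrove 7, Pinehurst 8, Claybrook 6, Oakdale 7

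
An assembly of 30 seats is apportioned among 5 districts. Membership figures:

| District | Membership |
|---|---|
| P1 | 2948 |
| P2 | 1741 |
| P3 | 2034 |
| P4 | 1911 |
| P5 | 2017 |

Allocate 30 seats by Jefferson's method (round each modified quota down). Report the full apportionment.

Standard divisor 10651/30 ≈ 355.033; standard quotas: P1 8.303, P2 4.904, P3 5.729, P4 5.383, P5 5.681.
Rounding down gives 8, 4, 5, 5, 5 = 27 seats, so the divisor must be adjusted.
With modified divisor 330: modified quotas P1 8.933, P2 5.276, P3 6.164, P4 5.791, P5 6.112.
Rounding down: P1 8, P2 5, P3 6, P4 5, P5 6 (total 30).

P1 8; P2 5; P3 6; P4 5; P5 6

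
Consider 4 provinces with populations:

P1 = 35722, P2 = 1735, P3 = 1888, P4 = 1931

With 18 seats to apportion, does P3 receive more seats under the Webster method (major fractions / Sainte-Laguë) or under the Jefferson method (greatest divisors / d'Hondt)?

Webster: P1 15, P2 1, P3 1, P4 1.
Jefferson: P1 18, P2 0, P3 0, P4 0.
P3 gets 1 under Webster and 0 under Jefferson.

Webster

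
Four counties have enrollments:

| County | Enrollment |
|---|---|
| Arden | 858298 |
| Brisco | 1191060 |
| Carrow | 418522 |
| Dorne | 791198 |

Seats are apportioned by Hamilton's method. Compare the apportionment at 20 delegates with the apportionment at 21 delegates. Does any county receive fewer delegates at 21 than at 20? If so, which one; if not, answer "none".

At 20 seats: Arden 5, Brisco 7, Carrow 3, Dorne 5.
At 21 seats: Arden 5, Brisco 8, Carrow 3, Dorne 5.
No county's allocation decreased.

none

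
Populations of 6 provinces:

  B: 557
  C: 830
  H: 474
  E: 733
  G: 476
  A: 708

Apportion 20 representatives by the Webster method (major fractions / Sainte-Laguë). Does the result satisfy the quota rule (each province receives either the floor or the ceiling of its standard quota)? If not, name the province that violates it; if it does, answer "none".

none

Standard quotas: B 2.949, C 4.394, H 2.509, E 3.880, G 2.520, A 3.748.
Webster allocation: B 3, C 4, H 2, E 4, G 3, A 4.
Every allocation lies between the lower and upper quota.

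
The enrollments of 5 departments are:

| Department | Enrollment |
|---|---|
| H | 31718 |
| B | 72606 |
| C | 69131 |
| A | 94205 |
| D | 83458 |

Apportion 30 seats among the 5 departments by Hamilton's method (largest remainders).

H=3, B=6, C=6, A=8, D=7

The standard divisor is 351118/30 ≈ 11703.933.
Standard quotas: H 2.7100, B 6.2036, C 5.9066, A 8.0490, D 7.1308.
Lower quotas: H 2, B 6, C 5, A 8, D 7 (sum 28, leaving 2 seats).
Remainders in descending order: C 0.9066, H 0.7100, B 0.2036, D 0.1308, A 0.0490.
Largest remainders: C, H receive the extra seats.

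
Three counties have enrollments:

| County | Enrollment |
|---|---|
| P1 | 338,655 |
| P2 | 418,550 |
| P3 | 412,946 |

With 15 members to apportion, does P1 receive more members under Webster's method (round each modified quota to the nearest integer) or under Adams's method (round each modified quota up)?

Webster: P1 4, P2 6, P3 5.
Adams: P1 5, P2 5, P3 5.
P1 gets 4 under Webster and 5 under Adams.

Adams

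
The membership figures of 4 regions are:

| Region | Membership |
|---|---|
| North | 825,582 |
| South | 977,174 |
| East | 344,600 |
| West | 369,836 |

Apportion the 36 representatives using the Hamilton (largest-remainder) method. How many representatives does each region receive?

North=12; South=14; East=5; West=5

Total 2517192; standard divisor 2517192/36 = 69922.
Standard quotas: North 11.8072, South 13.9752, East 4.9283, West 5.2893.
Lower quotas: North 11, South 13, East 4, West 5 (sum 33, leaving 3 seats).
Remainders in descending order: South 0.9752, East 0.9283, North 0.8072, West 0.2893.
The surplus seats go to South, East, North.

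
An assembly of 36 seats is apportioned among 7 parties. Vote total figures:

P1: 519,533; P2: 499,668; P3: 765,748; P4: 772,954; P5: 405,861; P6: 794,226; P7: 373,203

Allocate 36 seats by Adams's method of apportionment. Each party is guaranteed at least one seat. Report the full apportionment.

P1: 5; P2: 4; P3: 6; P4: 7; P5: 4; P6: 7; P7: 3

Standard divisor 4131193/36 ≈ 114755.361; standard quotas: P1 4.527, P2 4.354, P3 6.673, P4 6.736, P5 3.537, P6 6.921, P7 3.252.
Rounding up gives 5, 5, 7, 7, 4, 7, 4 = 39 seats, so the divisor must be adjusted.
With modified divisor 128200: modified quotas P1 4.053, P2 3.898, P3 5.973, P4 6.029, P5 3.166, P6 6.195, P7 2.911.
Rounding up: P1 5, P2 4, P3 6, P4 7, P5 4, P6 7, P7 3 (total 36).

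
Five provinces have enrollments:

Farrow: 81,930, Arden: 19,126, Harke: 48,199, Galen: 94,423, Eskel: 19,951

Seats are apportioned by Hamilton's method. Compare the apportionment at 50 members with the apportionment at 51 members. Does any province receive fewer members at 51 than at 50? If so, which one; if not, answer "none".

none

At 50 seats: Farrow 15, Arden 4, Harke 9, Galen 18, Eskel 4.
At 51 seats: Farrow 16, Arden 4, Harke 9, Galen 18, Eskel 4.
No province's allocation decreased.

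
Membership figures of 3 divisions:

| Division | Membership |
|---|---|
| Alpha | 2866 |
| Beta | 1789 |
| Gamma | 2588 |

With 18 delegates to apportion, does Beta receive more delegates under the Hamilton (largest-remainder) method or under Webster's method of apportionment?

Hamilton

Hamilton: Alpha 7, Beta 5, Gamma 6.
Webster: Alpha 7, Beta 4, Gamma 7.
Beta gets 5 under Hamilton and 4 under Webster.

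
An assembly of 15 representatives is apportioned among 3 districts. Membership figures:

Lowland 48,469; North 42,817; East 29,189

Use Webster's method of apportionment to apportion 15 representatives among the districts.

Standard divisor 120475/15 ≈ 8031.667; standard quotas: Lowland 6.035, North 5.331, East 3.634.
Rounding to the nearest integer gives Lowland 6, North 5, East 4 — total 15, matching the house size, so no adjustment is needed.

Lowland: 6; North: 5; East: 4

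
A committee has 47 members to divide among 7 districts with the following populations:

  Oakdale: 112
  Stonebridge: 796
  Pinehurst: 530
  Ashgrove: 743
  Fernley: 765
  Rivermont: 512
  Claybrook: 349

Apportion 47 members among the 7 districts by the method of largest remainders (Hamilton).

Total 3807; standard divisor 3807/47 = 81.
Standard quotas: Oakdale 1.383, Stonebridge 9.827, Pinehurst 6.543, Ashgrove 9.173, Fernley 9.444, Rivermont 6.321, Claybrook 4.309.
Lower quotas: Oakdale 1, Stonebridge 9, Pinehurst 6, Ashgrove 9, Fernley 9, Rivermont 6, Claybrook 4 (sum 44, leaving 3 seats).
Remainders in descending order: Stonebridge 0.827, Pinehurst 0.543, Fernley 0.444, Oakdale 0.383, Rivermont 0.321, Claybrook 0.309, Ashgrove 0.173.
Largest remainders: Stonebridge, Pinehurst, Fernley receive the extra seats.

Oakdale=1, Stonebridge=10, Pinehurst=7, Ashgrove=9, Fernley=10, Rivermont=6, Claybrook=4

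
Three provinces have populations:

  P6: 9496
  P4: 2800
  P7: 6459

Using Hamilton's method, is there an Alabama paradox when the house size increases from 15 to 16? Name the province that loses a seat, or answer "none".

none

At 15 seats: P6 8, P4 2, P7 5.
At 16 seats: P6 8, P4 2, P7 6.
No province's allocation decreased.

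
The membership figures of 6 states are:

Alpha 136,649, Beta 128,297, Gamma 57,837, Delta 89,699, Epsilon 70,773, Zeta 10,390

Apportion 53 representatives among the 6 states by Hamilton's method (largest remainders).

Total 493645; standard divisor 493645/53 ≈ 9314.057.
Standard quotas: Alpha 14.6713, Beta 13.7746, Gamma 6.2096, Delta 9.6305, Epsilon 7.5985, Zeta 1.1155.
Lower quotas: Alpha 14, Beta 13, Gamma 6, Delta 9, Epsilon 7, Zeta 1 (sum 50, leaving 3 seats).
Remainders in descending order: Beta 0.7746, Alpha 0.6713, Delta 0.6305, Epsilon 0.5985, Gamma 0.2096, Zeta 0.1155.
The surplus seats go to Beta, Alpha, Delta.

Alpha 15, Beta 14, Gamma 6, Delta 10, Epsilon 7, Zeta 1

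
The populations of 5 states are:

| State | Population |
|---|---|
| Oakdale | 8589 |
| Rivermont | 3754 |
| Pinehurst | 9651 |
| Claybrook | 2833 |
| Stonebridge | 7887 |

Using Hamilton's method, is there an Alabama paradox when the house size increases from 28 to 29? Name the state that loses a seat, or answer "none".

At 28 seats: Oakdale 7, Rivermont 3, Pinehurst 8, Claybrook 3, Stonebridge 7.
At 29 seats: Oakdale 8, Rivermont 3, Pinehurst 9, Claybrook 2, Stonebridge 7.
Claybrook drops from 3 to 2.

Claybrook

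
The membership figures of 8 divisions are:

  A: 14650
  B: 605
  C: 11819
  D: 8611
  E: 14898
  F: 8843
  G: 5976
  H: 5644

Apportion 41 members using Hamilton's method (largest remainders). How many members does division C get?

Standard divisor: 71046 ÷ 41 ≈ 1732.829.
Standard quotas: A 8.4544, B 0.3491, C 6.8206, D 4.9693, E 8.5975, F 5.1032, G 3.4487, H 3.2571.
Lower quotas: A 8, B 0, C 6, D 4, E 8, F 5, G 3, H 3 (sum 37, leaving 4 seats).
Remainders in descending order: D 0.9693, C 0.8206, E 0.5975, A 0.4544, G 0.4487, B 0.3491, H 0.2571, F 0.1032.
The surplus seats go to D, C, E, A.
C receives 7.

7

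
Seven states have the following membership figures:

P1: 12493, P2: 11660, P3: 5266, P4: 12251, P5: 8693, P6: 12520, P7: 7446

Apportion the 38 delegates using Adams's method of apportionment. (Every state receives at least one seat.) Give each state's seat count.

P1 7; P2 6; P3 3; P4 6; P5 5; P6 7; P7 4

Standard divisor 70329/38 ≈ 1850.763; standard quotas: P1 6.750, P2 6.300, P3 2.845, P4 6.619, P5 4.697, P6 6.765, P7 4.023.
Rounding up gives 7, 7, 3, 7, 5, 7, 5 = 41 seats, so the divisor must be adjusted.
With modified divisor 2060: modified quotas P1 6.065, P2 5.660, P3 2.556, P4 5.947, P5 4.220, P6 6.078, P7 3.615.
Rounding up: P1 7, P2 6, P3 3, P4 6, P5 5, P6 7, P7 4 (total 38).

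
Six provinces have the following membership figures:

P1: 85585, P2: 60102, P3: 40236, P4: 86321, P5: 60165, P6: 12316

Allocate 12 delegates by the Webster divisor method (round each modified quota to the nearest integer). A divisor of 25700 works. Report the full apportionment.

With modified divisor 25700: modified quotas P1 3.330, P2 2.339, P3 1.566, P4 3.359, P5 2.341, P6 0.479.
Rounding to the nearest integer: P1 3, P2 2, P3 2, P4 3, P5 2, P6 0 (total 12).

P1 3, P2 2, P3 2, P4 3, P5 2, P6 0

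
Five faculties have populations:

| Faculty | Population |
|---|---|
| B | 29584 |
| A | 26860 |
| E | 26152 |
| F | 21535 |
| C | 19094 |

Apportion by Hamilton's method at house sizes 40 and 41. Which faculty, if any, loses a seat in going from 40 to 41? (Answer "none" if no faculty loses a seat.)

At 40 seats: B 10, A 9, E 8, F 7, C 6.
At 41 seats: B 10, A 9, E 9, F 7, C 6.
No faculty's allocation decreased.

none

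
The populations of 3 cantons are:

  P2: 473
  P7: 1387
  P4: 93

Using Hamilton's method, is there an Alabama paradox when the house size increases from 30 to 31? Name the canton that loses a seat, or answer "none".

P4

At 30 seats: P2 7, P7 21, P4 2.
At 31 seats: P2 8, P7 22, P4 1.
P4 drops from 2 to 1.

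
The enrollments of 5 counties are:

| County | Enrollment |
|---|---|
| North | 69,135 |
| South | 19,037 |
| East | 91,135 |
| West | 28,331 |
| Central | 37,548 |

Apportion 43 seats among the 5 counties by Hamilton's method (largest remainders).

North: 12; South: 3; East: 16; West: 5; Central: 7

The standard divisor is 245186/43 = 5702.
Standard quotas: North 12.1247, South 3.3387, East 15.9830, West 4.9686, Central 6.5851.
Lower quotas: North 12, South 3, East 15, West 4, Central 6 (sum 40, leaving 3 seats).
Remainders in descending order: East 0.9830, West 0.9686, Central 0.5851, South 0.3387, North 0.1247.
The surplus seats go to East, West, Central.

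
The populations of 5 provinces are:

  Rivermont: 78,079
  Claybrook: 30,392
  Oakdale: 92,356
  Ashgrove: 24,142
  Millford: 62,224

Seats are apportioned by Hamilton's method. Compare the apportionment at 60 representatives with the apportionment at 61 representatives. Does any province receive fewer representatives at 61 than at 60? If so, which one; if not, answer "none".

Claybrook

At 60 seats: Rivermont 16, Claybrook 7, Oakdale 19, Ashgrove 5, Millford 13.
At 61 seats: Rivermont 17, Claybrook 6, Oakdale 20, Ashgrove 5, Millford 13.
Claybrook drops from 7 to 6.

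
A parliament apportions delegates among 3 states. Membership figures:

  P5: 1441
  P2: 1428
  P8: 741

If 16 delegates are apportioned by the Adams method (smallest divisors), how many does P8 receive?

4

Standard divisor 3610/16 ≈ 225.625; standard quotas: P5 6.387, P2 6.329, P8 3.284.
Rounding up gives 7, 7, 4 = 18 seats, so the divisor must be adjusted.
With modified divisor 244: modified quotas P5 5.906, P2 5.852, P8 3.037.
Rounding up: P5 6, P2 6, P8 4 (total 16).
P8 receives 4.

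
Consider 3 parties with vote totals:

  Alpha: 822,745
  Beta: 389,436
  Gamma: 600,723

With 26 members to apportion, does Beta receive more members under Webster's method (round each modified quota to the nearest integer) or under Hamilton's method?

Webster: Alpha 12, Beta 6, Gamma 8.
Hamilton: Alpha 12, Beta 5, Gamma 9.
Beta gets 6 under Webster and 5 under Hamilton.

Webster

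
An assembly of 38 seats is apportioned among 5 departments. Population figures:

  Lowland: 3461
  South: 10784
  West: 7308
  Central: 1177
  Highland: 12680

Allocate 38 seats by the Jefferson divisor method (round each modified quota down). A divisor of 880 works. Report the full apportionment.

With modified divisor 880: modified quotas Lowland 3.933, South 12.255, West 8.305, Central 1.337, Highland 14.409.
Rounding down: Lowland 3, South 12, West 8, Central 1, Highland 14 (total 38).

Lowland=3; South=12; West=8; Central=1; Highland=14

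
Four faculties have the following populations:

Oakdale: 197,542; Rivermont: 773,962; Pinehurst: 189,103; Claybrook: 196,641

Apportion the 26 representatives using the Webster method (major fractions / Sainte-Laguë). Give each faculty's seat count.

Standard divisor 1357248/26 ≈ 52201.846; standard quotas: Oakdale 3.784, Rivermont 14.826, Pinehurst 3.623, Claybrook 3.767.
Rounding to the nearest integer gives 4, 15, 4, 4 = 27 seats, so the divisor must be adjusted.
With modified divisor 53700: modified quotas Oakdale 3.679, Rivermont 14.413, Pinehurst 3.521, Claybrook 3.662.
Rounding to the nearest integer: Oakdale 4, Rivermont 14, Pinehurst 4, Claybrook 4 (total 26).

Oakdale 4, Rivermont 14, Pinehurst 4, Claybrook 4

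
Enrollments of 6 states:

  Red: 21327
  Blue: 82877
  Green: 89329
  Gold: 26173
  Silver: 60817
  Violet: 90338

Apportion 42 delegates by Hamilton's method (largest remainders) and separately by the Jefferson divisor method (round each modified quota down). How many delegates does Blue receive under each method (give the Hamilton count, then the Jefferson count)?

9 and 10

Hamilton: Red 3, Blue 9, Green 10, Gold 3, Silver 7, Violet 10.
Jefferson: Red 2, Blue 10, Green 10, Gold 3, Silver 7, Violet 10.
Blue gets 9 under Hamilton and 10 under Jefferson.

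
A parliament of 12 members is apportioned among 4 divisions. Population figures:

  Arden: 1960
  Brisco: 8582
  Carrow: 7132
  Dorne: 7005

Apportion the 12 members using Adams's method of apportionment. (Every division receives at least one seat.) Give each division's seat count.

Arden 1; Brisco 4; Carrow 4; Dorne 3

Standard divisor 24679/12 ≈ 2056.583; standard quotas: Arden 0.953, Brisco 4.173, Carrow 3.468, Dorne 3.406.
Rounding up gives 1, 5, 4, 4 = 14 seats, so the divisor must be adjusted.
With modified divisor 2360: modified quotas Arden 0.831, Brisco 3.636, Carrow 3.022, Dorne 2.968.
Rounding up: Arden 1, Brisco 4, Carrow 4, Dorne 3 (total 12).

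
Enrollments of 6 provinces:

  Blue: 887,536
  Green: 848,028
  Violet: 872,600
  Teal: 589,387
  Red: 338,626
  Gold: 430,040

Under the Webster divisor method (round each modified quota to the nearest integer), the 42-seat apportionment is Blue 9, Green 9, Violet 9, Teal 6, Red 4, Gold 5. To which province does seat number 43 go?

Priority for the next seat is population ÷ (current seats + 0.5).
Priorities: Blue 93424.842, Green 89266.105, Violet 91852.632, Teal 90674.923, Red 75250.222, Gold 78189.091.
Highest priority: Blue.

Blue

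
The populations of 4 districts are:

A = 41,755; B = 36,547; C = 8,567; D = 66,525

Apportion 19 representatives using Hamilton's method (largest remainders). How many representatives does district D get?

8

Standard divisor: 153394 ÷ 19 ≈ 8073.368.
Standard quotas: A 5.1719, B 4.5269, C 1.0611, D 8.2401.
Lower quotas: A 5, B 4, C 1, D 8 (sum 18, leaving 1 seat).
Remainders in descending order: B 0.5269, D 0.2401, A 0.1719, C 0.0611.
Largest remainder: B receives the extra seat.
D receives 8.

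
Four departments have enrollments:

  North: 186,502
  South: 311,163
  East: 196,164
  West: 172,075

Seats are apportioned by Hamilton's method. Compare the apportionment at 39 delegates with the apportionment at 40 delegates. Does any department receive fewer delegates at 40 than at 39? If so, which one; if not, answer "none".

At 39 seats: North 8, South 14, East 9, West 8.
At 40 seats: North 9, South 14, East 9, West 8.
No department's allocation decreased.

none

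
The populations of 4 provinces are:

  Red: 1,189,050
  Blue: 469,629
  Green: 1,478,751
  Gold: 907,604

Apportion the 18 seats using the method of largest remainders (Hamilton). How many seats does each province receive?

Standard divisor: 4045034 ÷ 18 ≈ 224724.111.
Standard quotas: Red 5.2912, Blue 2.0898, Green 6.5803, Gold 4.0387.
Lower quotas: Red 5, Blue 2, Green 6, Gold 4 (sum 17, leaving 1 seat).
Remainders in descending order: Green 0.5803, Red 0.2912, Blue 0.0898, Gold 0.0387.
The surplus seat goes to Green.

Red=5; Blue=2; Green=7; Gold=4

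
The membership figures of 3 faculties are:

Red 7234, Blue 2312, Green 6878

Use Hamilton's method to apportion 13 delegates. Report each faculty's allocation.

Red 6, Blue 2, Green 5

Standard divisor: 16424 ÷ 13 ≈ 1263.385.
Standard quotas: Red 5.7259, Blue 1.8300, Green 5.4441.
Lower quotas: Red 5, Blue 1, Green 5 (sum 11, leaving 2 seats).
Remainders in descending order: Blue 0.8300, Red 0.7259, Green 0.4441.
Largest remainders: Blue, Red receive the extra seats.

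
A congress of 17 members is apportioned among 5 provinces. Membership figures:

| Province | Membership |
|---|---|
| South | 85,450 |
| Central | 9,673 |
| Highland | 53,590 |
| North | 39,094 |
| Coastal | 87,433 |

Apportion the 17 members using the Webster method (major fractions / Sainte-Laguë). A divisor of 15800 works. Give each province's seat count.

With modified divisor 15800: modified quotas South 5.408, Central 0.612, Highland 3.392, North 2.474, Coastal 5.534.
Rounding to the nearest integer: South 5, Central 1, Highland 3, North 2, Coastal 6 (total 17).

South 5; Central 1; Highland 3; North 2; Coastal 6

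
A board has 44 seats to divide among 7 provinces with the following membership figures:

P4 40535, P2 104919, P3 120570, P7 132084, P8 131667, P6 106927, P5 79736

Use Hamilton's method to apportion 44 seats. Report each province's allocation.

The standard divisor is 716438/44 ≈ 16282.682.
Standard quotas: P4 2.4895, P2 6.4436, P3 7.4048, P7 8.1119, P8 8.0863, P6 6.5669, P5 4.8970.
Lower quotas: P4 2, P2 6, P3 7, P7 8, P8 8, P6 6, P5 4 (sum 41, leaving 3 seats).
Remainders in descending order: P5 0.8970, P6 0.5669, P4 0.4895, P2 0.4436, P3 0.4048, P7 0.1119, P8 0.0863.
Largest remainders: P5, P6, P4 receive the extra seats.

P4 3, P2 6, P3 7, P7 8, P8 8, P6 7, P5 5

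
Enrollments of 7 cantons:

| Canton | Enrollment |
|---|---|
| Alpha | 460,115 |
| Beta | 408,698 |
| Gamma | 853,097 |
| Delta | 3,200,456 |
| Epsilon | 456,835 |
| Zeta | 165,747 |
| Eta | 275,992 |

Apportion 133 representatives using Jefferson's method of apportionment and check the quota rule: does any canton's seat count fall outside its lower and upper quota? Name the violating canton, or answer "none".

Delta

Standard quotas: Alpha 10.513, Beta 9.338, Gamma 19.492, Delta 73.126, Epsilon 10.438, Zeta 3.787, Eta 6.306.
Jefferson allocation: Alpha 10, Beta 9, Gamma 20, Delta 75, Epsilon 10, Zeta 3, Eta 6.
Delta has quota 73.126 (lower 73, upper 74) but receives 75 — outside the quota interval.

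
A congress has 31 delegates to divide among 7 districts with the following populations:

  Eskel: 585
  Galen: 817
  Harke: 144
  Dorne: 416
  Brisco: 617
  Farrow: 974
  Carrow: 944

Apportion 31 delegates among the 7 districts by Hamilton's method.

The standard divisor is 4497/31 ≈ 145.065.
Standard quotas: Eskel 4.033, Galen 5.632, Harke 0.993, Dorne 2.868, Brisco 4.253, Farrow 6.714, Carrow 6.507.
Lower quotas: Eskel 4, Galen 5, Harke 0, Dorne 2, Brisco 4, Farrow 6, Carrow 6 (sum 27, leaving 4 seats).
Remainders in descending order: Harke 0.993, Dorne 0.868, Farrow 0.714, Galen 0.632, Carrow 0.507, Brisco 0.253, Eskel 0.033.
The surplus seats go to Harke, Dorne, Farrow, Galen.

Eskel 4; Galen 6; Harke 1; Dorne 3; Brisco 4; Farrow 7; Carrow 6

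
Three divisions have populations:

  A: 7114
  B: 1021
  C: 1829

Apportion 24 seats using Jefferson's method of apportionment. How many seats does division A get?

18

Standard divisor 9964/24 ≈ 415.167; standard quotas: A 17.135, B 2.459, C 4.405.
Rounding down gives 17, 2, 4 = 23 seats, so the divisor must be adjusted.
With modified divisor 380: modified quotas A 18.721, B 2.687, C 4.813.
Rounding down: A 18, B 2, C 4 (total 24).
A receives 18.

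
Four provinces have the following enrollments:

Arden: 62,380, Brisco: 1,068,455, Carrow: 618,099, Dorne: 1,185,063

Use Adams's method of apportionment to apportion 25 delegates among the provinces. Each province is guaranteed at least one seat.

Standard divisor 2933997/25 ≈ 117359.88; standard quotas: Arden 0.532, Brisco 9.104, Carrow 5.267, Dorne 10.098.
Rounding up gives 1, 10, 6, 11 = 28 seats, so the divisor must be adjusted.
With modified divisor 127600: modified quotas Arden 0.489, Brisco 8.373, Carrow 4.844, Dorne 9.287.
Rounding up: Arden 1, Brisco 9, Carrow 5, Dorne 10 (total 25).

Arden: 1, Brisco: 9, Carrow: 5, Dorne: 10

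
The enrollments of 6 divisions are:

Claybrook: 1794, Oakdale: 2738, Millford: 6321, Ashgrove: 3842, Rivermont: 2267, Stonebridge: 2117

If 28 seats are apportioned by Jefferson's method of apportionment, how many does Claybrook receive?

Standard divisor 19079/28 ≈ 681.393; standard quotas: Claybrook 2.633, Oakdale 4.018, Millford 9.277, Ashgrove 5.638, Rivermont 3.327, Stonebridge 3.107.
Rounding down gives 2, 4, 9, 5, 3, 3 = 26 seats, so the divisor must be adjusted.
With modified divisor 620: modified quotas Claybrook 2.894, Oakdale 4.416, Millford 10.195, Ashgrove 6.197, Rivermont 3.656, Stonebridge 3.415.
Rounding down: Claybrook 2, Oakdale 4, Millford 10, Ashgrove 6, Rivermont 3, Stonebridge 3 (total 28).
Claybrook receives 2.

2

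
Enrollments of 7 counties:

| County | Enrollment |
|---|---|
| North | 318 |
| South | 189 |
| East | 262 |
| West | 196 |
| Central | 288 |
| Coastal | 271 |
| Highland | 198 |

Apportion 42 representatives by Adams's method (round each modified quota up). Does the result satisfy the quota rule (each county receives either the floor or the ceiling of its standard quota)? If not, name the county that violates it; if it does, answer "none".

none

Standard quotas: North 7.756, South 4.610, East 6.390, West 4.780, Central 7.024, Coastal 6.610, Highland 4.829.
Adams allocation: North 8, South 5, East 6, West 5, Central 7, Coastal 6, Highland 5.
Every allocation lies between the lower and upper quota.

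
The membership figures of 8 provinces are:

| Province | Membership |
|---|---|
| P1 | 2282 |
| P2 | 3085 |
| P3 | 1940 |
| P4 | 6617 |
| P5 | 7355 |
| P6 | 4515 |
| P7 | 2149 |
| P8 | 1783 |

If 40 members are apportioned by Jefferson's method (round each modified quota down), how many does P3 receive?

Standard divisor 29726/40 ≈ 743.15; standard quotas: P1 3.071, P2 4.151, P3 2.611, P4 8.904, P5 9.897, P6 6.075, P7 2.892, P8 2.399.
Rounding down gives 3, 4, 2, 8, 9, 6, 2, 2 = 36 seats, so the divisor must be adjusted.
With modified divisor 665: modified quotas P1 3.432, P2 4.639, P3 2.917, P4 9.950, P5 11.060, P6 6.789, P7 3.232, P8 2.681.
Rounding down: P1 3, P2 4, P3 2, P4 9, P5 11, P6 6, P7 3, P8 2 (total 40).
P3 receives 2.

2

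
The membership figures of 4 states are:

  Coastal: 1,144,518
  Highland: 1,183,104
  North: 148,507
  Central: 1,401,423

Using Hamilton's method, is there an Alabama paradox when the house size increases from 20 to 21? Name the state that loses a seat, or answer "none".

none

At 20 seats: Coastal 6, Highland 6, North 1, Central 7.
At 21 seats: Coastal 6, Highland 6, North 1, Central 8.
No state's allocation decreased.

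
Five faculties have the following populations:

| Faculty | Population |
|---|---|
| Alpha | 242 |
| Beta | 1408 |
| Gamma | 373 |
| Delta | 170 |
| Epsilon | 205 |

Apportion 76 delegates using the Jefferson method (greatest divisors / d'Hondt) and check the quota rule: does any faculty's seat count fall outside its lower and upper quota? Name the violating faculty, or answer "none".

Beta

Standard quotas: Alpha 7.670, Beta 44.624, Gamma 11.822, Delta 5.388, Epsilon 6.497.
Jefferson allocation: Alpha 7, Beta 46, Gamma 12, Delta 5, Epsilon 6.
Beta has quota 44.624 (lower 44, upper 45) but receives 46 — outside the quota interval.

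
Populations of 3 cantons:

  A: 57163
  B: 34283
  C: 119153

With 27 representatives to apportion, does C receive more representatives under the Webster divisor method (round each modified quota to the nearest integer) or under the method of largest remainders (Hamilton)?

Webster

Webster: A 7, B 4, C 16.
Hamilton: A 7, B 5, C 15.
C gets 16 under Webster and 15 under Hamilton.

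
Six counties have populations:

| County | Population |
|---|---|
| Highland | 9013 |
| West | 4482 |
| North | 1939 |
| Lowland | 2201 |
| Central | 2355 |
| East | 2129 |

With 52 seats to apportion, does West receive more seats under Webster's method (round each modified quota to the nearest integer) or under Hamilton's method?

Hamilton

Webster: Highland 21, West 10, North 5, Lowland 5, Central 6, East 5.
Hamilton: Highland 21, West 11, North 5, Lowland 5, Central 5, East 5.
West gets 10 under Webster and 11 under Hamilton.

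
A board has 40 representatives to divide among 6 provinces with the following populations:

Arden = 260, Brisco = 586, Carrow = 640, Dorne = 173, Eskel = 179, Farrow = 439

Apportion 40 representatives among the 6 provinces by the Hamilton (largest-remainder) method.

Standard divisor: 2277 ÷ 40 ≈ 56.925.
Standard quotas: Arden 4.567, Brisco 10.294, Carrow 11.243, Dorne 3.039, Eskel 3.144, Farrow 7.712.
Lower quotas: Arden 4, Brisco 10, Carrow 11, Dorne 3, Eskel 3, Farrow 7 (sum 38, leaving 2 seats).
Remainders in descending order: Farrow 0.712, Arden 0.567, Brisco 0.294, Carrow 0.243, Eskel 0.144, Dorne 0.039.
Largest remainders: Farrow, Arden receive the extra seats.

Arden: 5, Brisco: 10, Carrow: 11, Dorne: 3, Eskel: 3, Farrow: 8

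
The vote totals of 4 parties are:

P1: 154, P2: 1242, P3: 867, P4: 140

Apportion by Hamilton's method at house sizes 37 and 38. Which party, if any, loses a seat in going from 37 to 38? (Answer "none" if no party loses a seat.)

At 37 seats: P1 3, P2 19, P3 13, P4 2.
At 38 seats: P1 2, P2 20, P3 14, P4 2.
P1 drops from 3 to 2.

P1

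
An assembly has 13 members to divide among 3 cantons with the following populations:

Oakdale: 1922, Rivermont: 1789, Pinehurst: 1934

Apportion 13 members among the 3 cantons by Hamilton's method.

Standard divisor: 5645 ÷ 13 ≈ 434.231.
Standard quotas: Oakdale 4.426, Rivermont 4.120, Pinehurst 4.454.
Lower quotas: Oakdale 4, Rivermont 4, Pinehurst 4 (sum 12, leaving 1 seat).
Remainders in descending order: Pinehurst 0.454, Oakdale 0.426, Rivermont 0.120.
Largest remainder: Pinehurst receives the extra seat.

Oakdale: 4; Rivermont: 4; Pinehurst: 5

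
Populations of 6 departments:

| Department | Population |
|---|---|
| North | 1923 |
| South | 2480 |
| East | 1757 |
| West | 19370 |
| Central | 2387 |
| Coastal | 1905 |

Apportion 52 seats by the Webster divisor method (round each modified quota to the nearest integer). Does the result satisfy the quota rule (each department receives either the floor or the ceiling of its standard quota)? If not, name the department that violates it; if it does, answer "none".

West

Standard quotas: North 3.353, South 4.324, East 3.064, West 33.775, Central 4.162, Coastal 3.322.
Webster allocation: North 3, South 4, East 3, West 35, Central 4, Coastal 3.
West has quota 33.775 (lower 33, upper 34) but receives 35 — outside the quota interval.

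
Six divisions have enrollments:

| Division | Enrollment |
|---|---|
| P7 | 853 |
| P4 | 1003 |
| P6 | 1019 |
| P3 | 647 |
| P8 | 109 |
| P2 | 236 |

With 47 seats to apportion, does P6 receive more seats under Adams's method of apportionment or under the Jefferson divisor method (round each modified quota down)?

Jefferson

Adams: P7 10, P4 12, P6 12, P3 8, P8 2, P2 3.
Jefferson: P7 10, P4 12, P6 13, P3 8, P8 1, P2 3.
P6 gets 12 under Adams and 13 under Jefferson.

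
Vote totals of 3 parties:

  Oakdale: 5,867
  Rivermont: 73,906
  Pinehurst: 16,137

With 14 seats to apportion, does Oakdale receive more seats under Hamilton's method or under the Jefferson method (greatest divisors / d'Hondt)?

Hamilton: Oakdale 1, Rivermont 11, Pinehurst 2.
Jefferson: Oakdale 0, Rivermont 12, Pinehurst 2.
Oakdale gets 1 under Hamilton and 0 under Jefferson.

Hamilton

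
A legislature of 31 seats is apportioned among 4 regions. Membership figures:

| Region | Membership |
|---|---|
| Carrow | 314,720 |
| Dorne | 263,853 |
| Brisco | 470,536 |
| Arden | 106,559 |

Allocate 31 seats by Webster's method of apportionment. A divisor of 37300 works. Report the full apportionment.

Carrow=8, Dorne=7, Brisco=13, Arden=3

With modified divisor 37300: modified quotas Carrow 8.438, Dorne 7.074, Brisco 12.615, Arden 2.857.
Rounding to the nearest integer: Carrow 8, Dorne 7, Brisco 13, Arden 3 (total 31).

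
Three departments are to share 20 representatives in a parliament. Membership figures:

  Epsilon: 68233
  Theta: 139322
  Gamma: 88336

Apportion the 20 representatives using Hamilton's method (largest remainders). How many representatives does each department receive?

Standard divisor: 295891 ÷ 20 ≈ 14794.55.
Standard quotas: Epsilon 4.6120, Theta 9.4171, Gamma 5.9708.
Lower quotas: Epsilon 4, Theta 9, Gamma 5 (sum 18, leaving 2 seats).
Remainders in descending order: Gamma 0.9708, Epsilon 0.6120, Theta 0.4171.
Largest remainders: Gamma, Epsilon receive the extra seats.

Epsilon 5, Theta 9, Gamma 6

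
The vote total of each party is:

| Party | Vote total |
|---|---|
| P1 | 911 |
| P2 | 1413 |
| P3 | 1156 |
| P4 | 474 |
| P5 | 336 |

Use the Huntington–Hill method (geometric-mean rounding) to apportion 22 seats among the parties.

P1: 5, P2: 7, P3: 6, P4: 2, P5: 2

With divisor 199: modified quotas P1 4.578, P2 7.101, P3 5.809, P4 2.382, P5 1.688.
Geometric-mean thresholds: P1 √(4·5)=4.472, P2 √(7·8)=7.483, P3 √(5·6)=5.477, P4 √(2·3)=2.449, P5 √(1·2)=1.414.
Each quota rounded against its threshold gives P1 5, P2 7, P3 6, P4 2, P5 2 (total 22).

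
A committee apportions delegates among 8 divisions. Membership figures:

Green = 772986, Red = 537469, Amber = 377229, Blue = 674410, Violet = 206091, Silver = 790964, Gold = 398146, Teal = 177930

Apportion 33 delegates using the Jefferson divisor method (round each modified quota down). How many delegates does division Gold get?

Standard divisor 3935225/33 ≈ 119249.242; standard quotas: Green 6.482, Red 4.507, Amber 3.163, Blue 5.655, Violet 1.728, Silver 6.633, Gold 3.339, Teal 1.492.
Rounding down gives 6, 4, 3, 5, 1, 6, 3, 1 = 29 seats, so the divisor must be adjusted.
With modified divisor 105300: modified quotas Green 7.341, Red 5.104, Amber 3.582, Blue 6.405, Violet 1.957, Silver 7.512, Gold 3.781, Teal 1.690.
Rounding down: Green 7, Red 5, Amber 3, Blue 6, Violet 1, Silver 7, Gold 3, Teal 1 (total 33).
Gold receives 3.

3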